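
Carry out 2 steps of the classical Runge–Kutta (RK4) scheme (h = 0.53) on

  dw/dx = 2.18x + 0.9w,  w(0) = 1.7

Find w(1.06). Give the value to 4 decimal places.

RK4: k1 = f(x_n, w_n); k2 = f(x_n + h/2, w_n + (h/2)·k1); k3 = f(x_n + h/2, w_n + (h/2)·k2); k4 = f(x_n + h, w_n + h·k3); w_{n+1} = w_n + (h/6)·(k1 + 2k2 + 2k3 + k4).
x=0.000000, w=1.700000:
  k1 = f(0.000000, 1.700000) = 1.530000
  k2 = f(0.265000, 2.105450) = 2.472605
  k3 = f(0.265000, 2.355240) = 2.697416
  k4 = f(0.530000, 3.129631) = 3.972068
  w ← 1.700000 + (0.53/6)·(k1 + 2k2 + 2k3 + k4) = 3.099386
x=0.530000, w=3.099386:
  k1 = f(0.530000, 3.099386) = 3.944848
  k2 = f(0.795000, 4.144771) = 5.463394
  k3 = f(0.795000, 4.547186) = 5.825567
  k4 = f(1.060000, 6.186937) = 7.879043
  w ← 3.099386 + (0.53/6)·(k1 + 2k2 + 2k3 + k4) = 6.138213
w(1.06) ≈ 6.1382

6.1382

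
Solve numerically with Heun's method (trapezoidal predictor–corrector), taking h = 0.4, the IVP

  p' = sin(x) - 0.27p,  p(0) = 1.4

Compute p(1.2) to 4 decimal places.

1.5816

Heun: k1 = f(x_n, p_n); k2 = f(x_n + h, p_n + h·k1); p_{n+1} = p_n + (h/2)·(k1 + k2).
x=0.000000, p=1.400000:
  k1 = f(0.000000, 1.400000) = -0.378000
  k2 = f(0.400000, 1.248800) = 0.052242
  p ← 1.400000 + (0.4/2)·(-0.378000 + 0.052242) = 1.334848
x=0.400000, p=1.334848:
  k1 = f(0.400000, 1.334848) = 0.029009
  k2 = f(0.800000, 1.346452) = 0.353814
  p ← 1.334848 + (0.4/2)·(0.029009 + 0.353814) = 1.411413
x=0.800000, p=1.411413:
  k1 = f(0.800000, 1.411413) = 0.336275
  k2 = f(1.200000, 1.545923) = 0.514640
  p ← 1.411413 + (0.4/2)·(0.336275 + 0.514640) = 1.581596
p(1.2) ≈ 1.5816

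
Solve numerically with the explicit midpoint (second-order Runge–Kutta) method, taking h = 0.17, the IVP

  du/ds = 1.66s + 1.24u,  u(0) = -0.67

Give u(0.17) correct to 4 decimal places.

-0.8021

Midpoint: k1 = f(s_n, u_n); k2 = f(s_n + h/2, u_n + (h/2)·k1); u_{n+1} = u_n + h·k2.
s=0.000000, u=-0.670000:
  k1 = f(0.000000, -0.670000) = -0.830800
  k2 = f(0.085000, -0.740618) = -0.777266
  u ← -0.670000 + 0.17·(-0.777266) = -0.802135
u(0.17) ≈ -0.8021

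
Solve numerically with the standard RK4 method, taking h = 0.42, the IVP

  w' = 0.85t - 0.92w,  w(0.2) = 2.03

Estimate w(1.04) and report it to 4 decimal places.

RK4: k1 = f(t_n, w_n); k2 = f(t_n + h/2, w_n + (h/2)·k1); k3 = f(t_n + h/2, w_n + (h/2)·k2); k4 = f(t_n + h, w_n + h·k3); w_{n+1} = w_n + (h/6)·(k1 + 2k2 + 2k3 + k4).
t=0.200000, w=2.030000:
  k1 = f(0.200000, 2.030000) = -1.697600
  k2 = f(0.410000, 1.673504) = -1.191124
  k3 = f(0.410000, 1.779864) = -1.288975
  k4 = f(0.620000, 1.488631) = -0.842540
  w ← 2.030000 + (0.42/6)·(k1 + 2k2 + 2k3 + k4) = 1.504976
t=0.620000, w=1.504976:
  k1 = f(0.620000, 1.504976) = -0.857578
  k2 = f(0.830000, 1.324885) = -0.513394
  k3 = f(0.830000, 1.397164) = -0.579891
  k4 = f(1.040000, 1.261422) = -0.276509
  w ← 1.504976 + (0.42/6)·(k1 + 2k2 + 2k3 + k4) = 1.272530
w(1.04) ≈ 1.2725

1.2725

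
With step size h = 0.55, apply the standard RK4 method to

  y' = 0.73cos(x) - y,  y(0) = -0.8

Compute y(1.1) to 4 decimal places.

RK4: k1 = f(x_n, y_n); k2 = f(x_n + h/2, y_n + (h/2)·k1); k3 = f(x_n + h/2, y_n + (h/2)·k2); k4 = f(x_n + h, y_n + h·k3); y_{n+1} = y_n + (h/6)·(k1 + 2k2 + 2k3 + k4).
x=0.000000, y=-0.800000:
  k1 = f(0.000000, -0.800000) = 1.530000
  k2 = f(0.275000, -0.379250) = 1.081820
  k3 = f(0.275000, -0.502499) = 1.205070
  k4 = f(0.550000, -0.137212) = 0.759555
  y ← -0.800000 + (0.55/6)·(k1 + 2k2 + 2k3 + k4) = -0.170861
x=0.550000, y=-0.170861:
  k1 = f(0.550000, -0.170861) = 0.793204
  k2 = f(0.825000, 0.047270) = 0.448076
  k3 = f(0.825000, -0.047640) = 0.542987
  k4 = f(1.100000, 0.127782) = 0.203344
  y ← -0.170861 + (0.55/6)·(k1 + 2k2 + 2k3 + k4) = 0.102184
y(1.1) ≈ 0.1022

0.1022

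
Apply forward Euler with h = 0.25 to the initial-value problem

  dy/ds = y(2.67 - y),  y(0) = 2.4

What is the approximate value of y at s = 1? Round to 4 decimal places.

Euler: y_{n+1} = y_n + h·f(s_n, y_n).
s=0.000000, y=2.400000: f=0.648000 → y ← 2.400000 + 0.25·0.648000 = 2.562000
s=0.250000, y=2.562000: f=0.276696 → y ← 2.562000 + 0.25·0.276696 = 2.631174
s=0.500000, y=2.631174: f=0.102158 → y ← 2.631174 + 0.25·0.102158 = 2.656713
s=0.750000, y=2.656713: f=0.035298 → y ← 2.656713 + 0.25·0.035298 = 2.665538
y(1) ≈ 2.6655

2.6655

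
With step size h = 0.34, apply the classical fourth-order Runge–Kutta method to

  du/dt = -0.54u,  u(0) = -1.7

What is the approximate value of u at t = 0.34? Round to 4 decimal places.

-1.4149

RK4: k1 = f(t_n, u_n); k2 = f(t_n + h/2, u_n + (h/2)·k1); k3 = f(t_n + h/2, u_n + (h/2)·k2); k4 = f(t_n + h, u_n + h·k3); u_{n+1} = u_n + (h/6)·(k1 + 2k2 + 2k3 + k4).
t=0.000000, u=-1.700000:
  k1 = f(0.000000, -1.700000) = 0.918000
  k2 = f(0.170000, -1.543940) = 0.833728
  k3 = f(0.170000, -1.558266) = 0.841464
  k4 = f(0.340000, -1.413902) = 0.763507
  u ← -1.700000 + (0.34/6)·(k1 + 2k2 + 2k3 + k4) = -1.414860
u(0.34) ≈ -1.4149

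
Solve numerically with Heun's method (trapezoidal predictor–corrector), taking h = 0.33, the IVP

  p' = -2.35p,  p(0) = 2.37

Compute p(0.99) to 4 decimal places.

Heun: k1 = f(x_n, p_n); k2 = f(x_n + h, p_n + h·k1); p_{n+1} = p_n + (h/2)·(k1 + k2).
x=0.000000, p=2.370000:
  k1 = f(0.000000, 2.370000) = -5.569500
  k2 = f(0.330000, 0.532065) = -1.250353
  p ← 2.370000 + (0.33/2)·(-5.569500 + (-1.250353)) = 1.244724
x=0.330000, p=1.244724:
  k1 = f(0.330000, 1.244724) = -2.925102
  k2 = f(0.660000, 0.279441) = -0.656685
  p ← 1.244724 + (0.33/2)·(-2.925102 + (-0.656685)) = 0.653729
x=0.660000, p=0.653729:
  k1 = f(0.660000, 0.653729) = -1.536264
  k2 = f(0.990000, 0.146762) = -0.344891
  p ← 0.653729 + (0.33/2)·(-1.536264 + (-0.344891)) = 0.343339
p(0.99) ≈ 0.3433

0.3433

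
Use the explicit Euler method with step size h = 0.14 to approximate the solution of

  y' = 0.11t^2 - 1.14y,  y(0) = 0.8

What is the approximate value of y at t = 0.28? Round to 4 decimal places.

Euler: y_{n+1} = y_n + h·f(t_n, y_n).
t=0.000000, y=0.800000: f=-0.912000 → y ← 0.800000 + 0.14·(-0.912000) = 0.672320
t=0.140000, y=0.672320: f=-0.764289 → y ← 0.672320 + 0.14·(-0.764289) = 0.565320
y(0.28) ≈ 0.5653

0.5653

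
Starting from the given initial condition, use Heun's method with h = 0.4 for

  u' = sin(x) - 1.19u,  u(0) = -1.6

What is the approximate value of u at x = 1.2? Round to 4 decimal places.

Heun: k1 = f(x_n, u_n); k2 = f(x_n + h, u_n + h·k1); u_{n+1} = u_n + (h/2)·(k1 + k2).
x=0.000000, u=-1.600000:
  k1 = f(0.000000, -1.600000) = 1.904000
  k2 = f(0.400000, -0.838400) = 1.387114
  u ← -1.600000 + (0.4/2)·(1.904000 + 1.387114) = -0.941777
x=0.400000, u=-0.941777:
  k1 = f(0.400000, -0.941777) = 1.510133
  k2 = f(0.800000, -0.337724) = 1.119248
  u ← -0.941777 + (0.4/2)·(1.510133 + 1.119248) = -0.415901
x=0.800000, u=-0.415901:
  k1 = f(0.800000, -0.415901) = 1.212278
  k2 = f(1.200000, 0.069010) = 0.849917
  u ← -0.415901 + (0.4/2)·(1.212278 + 0.849917) = -0.003462
u(1.2) ≈ -0.0035

-0.0035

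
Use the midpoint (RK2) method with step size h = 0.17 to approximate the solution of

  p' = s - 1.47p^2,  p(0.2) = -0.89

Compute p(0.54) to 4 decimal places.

-1.3549

Midpoint: k1 = f(s_n, p_n); k2 = f(s_n + h/2, p_n + (h/2)·k1); p_{n+1} = p_n + h·k2.
s=0.200000, p=-0.890000:
  k1 = f(0.200000, -0.890000) = -0.964387
  k2 = f(0.285000, -0.971973) = -1.103755
  p ← -0.890000 + 0.17·(-1.103755) = -1.077638
s=0.370000, p=-1.077638:
  k1 = f(0.370000, -1.077638) = -1.337118
  k2 = f(0.455000, -1.191293) = -1.631194
  p ← -1.077638 + 0.17·(-1.631194) = -1.354941
p(0.54) ≈ -1.3549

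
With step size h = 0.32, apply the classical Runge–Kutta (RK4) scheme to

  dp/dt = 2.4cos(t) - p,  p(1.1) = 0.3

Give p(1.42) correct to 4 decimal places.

0.4126

RK4: k1 = f(t_n, p_n); k2 = f(t_n + h/2, p_n + (h/2)·k1); k3 = f(t_n + h/2, p_n + (h/2)·k2); k4 = f(t_n + h, p_n + h·k3); p_{n+1} = p_n + (h/6)·(k1 + 2k2 + 2k3 + k4).
t=1.100000, p=0.300000:
  k1 = f(1.100000, 0.300000) = 0.788631
  k2 = f(1.260000, 0.426181) = 0.307780
  k3 = f(1.260000, 0.349245) = 0.384716
  k4 = f(1.420000, 0.423109) = -0.062568
  p ← 0.300000 + (0.32/6)·(k1 + 2k2 + 2k3 + k4) = 0.412590
p(1.42) ≈ 0.4126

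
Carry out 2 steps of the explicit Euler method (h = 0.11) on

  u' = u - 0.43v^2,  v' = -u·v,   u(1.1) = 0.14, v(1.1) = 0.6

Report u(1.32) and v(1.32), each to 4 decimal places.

0.1371, 0.5818

Euler on (u,v): u_{n+1} = u_n + h·u', v_{n+1} = v_n + h·v'.
1.100000: (0.140000, 0.600000); f=(-0.014800, -0.084000) → (0.138372, 0.590760)
1.210000: (0.138372, 0.590760); f=(-0.011697, -0.081745) → (0.137085, 0.581768)
(u(1.32), v(1.32)) ≈ (0.1371, 0.5818)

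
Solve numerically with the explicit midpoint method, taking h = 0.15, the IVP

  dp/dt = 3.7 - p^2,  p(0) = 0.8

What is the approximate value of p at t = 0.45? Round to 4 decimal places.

Midpoint: k1 = f(t_n, p_n); k2 = f(t_n + h/2, p_n + (h/2)·k1); p_{n+1} = p_n + h·k2.
t=0.000000, p=0.800000:
  k1 = f(0.000000, 0.800000) = 3.060000
  k2 = f(0.075000, 1.029500) = 2.640130
  p ← 0.800000 + 0.15·2.640130 = 1.196019
t=0.150000, p=1.196019:
  k1 = f(0.150000, 1.196019) = 2.269537
  k2 = f(0.225000, 1.366235) = 1.833403
  p ← 1.196019 + 0.15·1.833403 = 1.471030
t=0.300000, p=1.471030:
  k1 = f(0.300000, 1.471030) = 1.536071
  k2 = f(0.375000, 1.586235) = 1.183858
  p ← 1.471030 + 0.15·1.183858 = 1.648609
p(0.45) ≈ 1.6486

1.6486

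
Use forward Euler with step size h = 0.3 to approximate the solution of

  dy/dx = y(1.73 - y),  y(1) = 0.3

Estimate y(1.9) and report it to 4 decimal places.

Euler: y_{n+1} = y_n + h·f(x_n, y_n).
x=1.000000, y=0.300000: f=0.429000 → y ← 0.300000 + 0.3·0.429000 = 0.428700
x=1.300000, y=0.428700: f=0.557867 → y ← 0.428700 + 0.3·0.557867 = 0.596060
x=1.600000, y=0.596060: f=0.675896 → y ← 0.596060 + 0.3·0.675896 = 0.798829
y(1.9) ≈ 0.7988

0.7988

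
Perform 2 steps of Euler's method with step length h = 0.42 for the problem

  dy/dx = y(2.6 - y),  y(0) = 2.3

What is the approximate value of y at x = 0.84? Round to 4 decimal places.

Euler: y_{n+1} = y_n + h·f(x_n, y_n).
x=0.000000, y=2.300000: f=0.690000 → y ← 2.300000 + 0.42·0.690000 = 2.589800
x=0.420000, y=2.589800: f=0.026416 → y ← 2.589800 + 0.42·0.026416 = 2.600895
y(0.84) ≈ 2.6009

2.6009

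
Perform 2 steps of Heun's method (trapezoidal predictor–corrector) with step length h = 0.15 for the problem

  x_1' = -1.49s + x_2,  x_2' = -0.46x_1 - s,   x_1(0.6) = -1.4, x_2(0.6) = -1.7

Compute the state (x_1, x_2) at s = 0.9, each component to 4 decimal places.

-2.2425, -1.6759

Heun on (x_1,x_2): k1 = f(s_n, state_n); k2 = f(s_n + h, state_n + h·k1); state_{n+1} = state_n + (h/2)·(k1 + k2).
0.600000: (-1.400000, -1.700000)
  k1 = (-2.594000, 0.044000)
  predictor → (-1.789100, -1.693400)
  k2 = (-2.810900, 0.072986)
  → (-1.805367, -1.691226)
0.750000: (-1.805367, -1.691226)
  k1 = (-2.808726, 0.080469)
  predictor → (-2.226676, -1.679156)
  k2 = (-3.020156, 0.124271)
  → (-2.242534, -1.675871)
(x_1(0.9), x_2(0.9)) ≈ (-2.2425, -1.6759)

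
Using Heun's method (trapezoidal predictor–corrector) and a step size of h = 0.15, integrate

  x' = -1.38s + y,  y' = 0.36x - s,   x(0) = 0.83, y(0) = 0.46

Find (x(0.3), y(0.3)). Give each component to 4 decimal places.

Heun on (x,y): k1 = f(s_n, state_n); k2 = f(s_n + h, state_n + h·k1); state_{n+1} = state_n + (h/2)·(k1 + k2).
0.000000: (0.830000, 0.460000)
  k1 = (0.460000, 0.298800)
  predictor → (0.899000, 0.504820)
  k2 = (0.297820, 0.173640)
  → (0.886837, 0.495433)
0.150000: (0.886837, 0.495433)
  k1 = (0.288433, 0.169261)
  predictor → (0.930101, 0.520822)
  k2 = (0.106822, 0.034837)
  → (0.916481, 0.510740)
(x(0.3), y(0.3)) ≈ (0.9165, 0.5107)

0.9165, 0.5107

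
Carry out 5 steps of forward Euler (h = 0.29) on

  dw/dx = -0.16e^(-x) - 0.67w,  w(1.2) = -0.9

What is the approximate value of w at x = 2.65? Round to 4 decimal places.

Euler: w_{n+1} = w_n + h·f(x_n, w_n).
x=1.200000, w=-0.900000: f=0.554809 → w ← -0.900000 + 0.29·0.554809 = -0.739105
x=1.490000, w=-0.739105: f=0.459141 → w ← -0.739105 + 0.29·0.459141 = -0.605955
x=1.780000, w=-0.605955: f=0.379007 → w ← -0.605955 + 0.29·0.379007 = -0.496042
x=2.070000, w=-0.496042: f=0.312159 → w ← -0.496042 + 0.29·0.312159 = -0.405516
x=2.360000, w=-0.405516: f=0.256589 → w ← -0.405516 + 0.29·0.256589 = -0.331106
w(2.65) ≈ -0.3311

-0.3311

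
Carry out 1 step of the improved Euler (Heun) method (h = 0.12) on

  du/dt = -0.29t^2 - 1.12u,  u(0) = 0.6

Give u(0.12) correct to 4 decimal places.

Heun: k1 = f(t_n, u_n); k2 = f(t_n + h, u_n + h·k1); u_{n+1} = u_n + (h/2)·(k1 + k2).
t=0.000000, u=0.600000:
  k1 = f(0.000000, 0.600000) = -0.672000
  k2 = f(0.120000, 0.519360) = -0.585859
  u ← 0.600000 + (0.12/2)·(-0.672000 + (-0.585859)) = 0.524528
u(0.12) ≈ 0.5245

0.5245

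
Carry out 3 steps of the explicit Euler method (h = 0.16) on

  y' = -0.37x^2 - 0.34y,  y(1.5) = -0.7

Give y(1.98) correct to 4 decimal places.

Euler: y_{n+1} = y_n + h·f(x_n, y_n).
x=1.500000, y=-0.700000: f=-0.594500 → y ← -0.700000 + 0.16·(-0.594500) = -0.795120
x=1.660000, y=-0.795120: f=-0.749231 → y ← -0.795120 + 0.16·(-0.749231) = -0.914997
x=1.820000, y=-0.914997: f=-0.914489 → y ← -0.914997 + 0.16·(-0.914489) = -1.061315
y(1.98) ≈ -1.0613

-1.0613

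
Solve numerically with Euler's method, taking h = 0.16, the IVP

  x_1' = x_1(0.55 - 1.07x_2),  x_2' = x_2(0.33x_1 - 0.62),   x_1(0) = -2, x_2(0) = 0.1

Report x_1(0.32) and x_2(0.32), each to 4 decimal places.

Euler on (x_1,x_2): x_1_{n+1} = x_1_n + h·x_1', x_2_{n+1} = x_2_n + h·x_2'.
0.000000: (-2.000000, 0.100000); f=(-0.886000, -0.128000) → (-2.141760, 0.079520)
0.160000: (-2.141760, 0.079520); f=(-0.995733, -0.105506) → (-2.301077, 0.062639)
(x_1(0.32), x_2(0.32)) ≈ (-2.3011, 0.0626)

-2.3011, 0.0626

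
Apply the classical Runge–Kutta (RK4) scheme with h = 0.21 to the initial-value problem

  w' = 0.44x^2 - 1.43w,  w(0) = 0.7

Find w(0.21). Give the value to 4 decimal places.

RK4: k1 = f(x_n, w_n); k2 = f(x_n + h/2, w_n + (h/2)·k1); k3 = f(x_n + h/2, w_n + (h/2)·k2); k4 = f(x_n + h, w_n + h·k3); w_{n+1} = w_n + (h/6)·(k1 + 2k2 + 2k3 + k4).
x=0.000000, w=0.700000:
  k1 = f(0.000000, 0.700000) = -1.001000
  k2 = f(0.105000, 0.594895) = -0.845849
  k3 = f(0.105000, 0.611186) = -0.869145
  k4 = f(0.210000, 0.517480) = -0.720592
  w ← 0.700000 + (0.21/6)·(k1 + 2k2 + 2k3 + k4) = 0.519695
w(0.21) ≈ 0.5197

0.5197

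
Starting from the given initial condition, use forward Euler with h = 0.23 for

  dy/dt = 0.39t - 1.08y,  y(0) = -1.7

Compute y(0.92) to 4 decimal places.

Euler: y_{n+1} = y_n + h·f(t_n, y_n).
t=0.000000, y=-1.700000: f=1.836000 → y ← -1.700000 + 0.23·1.836000 = -1.277720
t=0.230000, y=-1.277720: f=1.469638 → y ← -1.277720 + 0.23·1.469638 = -0.939703
t=0.460000, y=-0.939703: f=1.194280 → y ← -0.939703 + 0.23·1.194280 = -0.665019
t=0.690000, y=-0.665019: f=0.987321 → y ← -0.665019 + 0.23·0.987321 = -0.437935
y(0.92) ≈ -0.4379

-0.4379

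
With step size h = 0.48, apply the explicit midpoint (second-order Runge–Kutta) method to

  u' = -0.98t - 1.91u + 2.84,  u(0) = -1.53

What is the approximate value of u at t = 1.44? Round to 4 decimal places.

Midpoint: k1 = f(t_n, u_n); k2 = f(t_n + h/2, u_n + (h/2)·k1); u_{n+1} = u_n + h·k2.
t=0.000000, u=-1.530000:
  k1 = f(0.000000, -1.530000) = 5.762300
  k2 = f(0.240000, -0.147048) = 2.885662
  u ← -1.530000 + 0.48·2.885662 = -0.144882
t=0.480000, u=-0.144882:
  k1 = f(0.480000, -0.144882) = 2.646325
  k2 = f(0.720000, 0.490236) = 1.198050
  u ← -0.144882 + 0.48·1.198050 = 0.430182
t=0.960000, u=0.430182:
  k1 = f(0.960000, 0.430182) = 1.077553
  k2 = f(1.200000, 0.688794) = 0.348403
  u ← 0.430182 + 0.48·0.348403 = 0.597415
u(1.44) ≈ 0.5974

0.5974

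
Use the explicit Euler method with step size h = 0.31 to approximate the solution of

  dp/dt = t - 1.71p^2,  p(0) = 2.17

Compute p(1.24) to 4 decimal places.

0.1404

Euler: p_{n+1} = p_n + h·f(t_n, p_n).
t=0.000000, p=2.170000: f=-8.052219 → p ← 2.170000 + 0.31·(-8.052219) = -0.326188
t=0.310000, p=-0.326188: f=0.128058 → p ← -0.326188 + 0.31·0.128058 = -0.286490
t=0.620000, p=-0.286490: f=0.479649 → p ← -0.286490 + 0.31·0.479649 = -0.137798
t=0.930000, p=-0.137798: f=0.897530 → p ← -0.137798 + 0.31·0.897530 = 0.140436
p(1.24) ≈ 0.1404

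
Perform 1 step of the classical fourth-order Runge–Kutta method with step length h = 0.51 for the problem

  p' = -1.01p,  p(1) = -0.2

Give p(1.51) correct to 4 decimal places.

RK4: k1 = f(t_n, p_n); k2 = f(t_n + h/2, p_n + (h/2)·k1); k3 = f(t_n + h/2, p_n + (h/2)·k2); k4 = f(t_n + h, p_n + h·k3); p_{n+1} = p_n + (h/6)·(k1 + 2k2 + 2k3 + k4).
t=1.000000, p=-0.200000:
  k1 = f(1.000000, -0.200000) = 0.202000
  k2 = f(1.255000, -0.148490) = 0.149975
  k3 = f(1.255000, -0.161756) = 0.163374
  k4 = f(1.510000, -0.116679) = 0.117846
  p ← -0.200000 + (0.51/6)·(k1 + 2k2 + 2k3 + k4) = -0.119544
p(1.51) ≈ -0.1195

-0.1195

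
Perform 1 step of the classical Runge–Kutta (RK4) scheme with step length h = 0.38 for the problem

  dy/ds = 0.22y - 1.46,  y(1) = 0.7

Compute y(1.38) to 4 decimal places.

RK4: k1 = f(s_n, y_n); k2 = f(s_n + h/2, y_n + (h/2)·k1); k3 = f(s_n + h/2, y_n + (h/2)·k2); k4 = f(s_n + h, y_n + h·k3); y_{n+1} = y_n + (h/6)·(k1 + 2k2 + 2k3 + k4).
s=1.000000, y=0.700000:
  k1 = f(1.000000, 0.700000) = -1.306000
  k2 = f(1.190000, 0.451860) = -1.360591
  k3 = f(1.190000, 0.441488) = -1.362873
  k4 = f(1.380000, 0.182108) = -1.419936
  y ← 0.700000 + (0.38/6)·(k1 + 2k2 + 2k3 + k4) = 0.182385
y(1.38) ≈ 0.1824

0.1824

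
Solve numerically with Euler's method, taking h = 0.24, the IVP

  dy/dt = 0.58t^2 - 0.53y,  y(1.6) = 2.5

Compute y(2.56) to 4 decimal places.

3.3216

Euler: y_{n+1} = y_n + h·f(t_n, y_n).
t=1.600000, y=2.500000: f=0.159800 → y ← 2.500000 + 0.24·0.159800 = 2.538352
t=1.840000, y=2.538352: f=0.618321 → y ← 2.538352 + 0.24·0.618321 = 2.686749
t=2.080000, y=2.686749: f=1.085335 → y ← 2.686749 + 0.24·1.085335 = 2.947230
t=2.320000, y=2.947230: f=1.559760 → y ← 2.947230 + 0.24·1.559760 = 3.321572
y(2.56) ≈ 3.3216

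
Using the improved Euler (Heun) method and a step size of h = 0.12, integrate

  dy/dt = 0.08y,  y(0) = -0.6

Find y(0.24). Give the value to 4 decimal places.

Heun: k1 = f(t_n, y_n); k2 = f(t_n + h, y_n + h·k1); y_{n+1} = y_n + (h/2)·(k1 + k2).
t=0.000000, y=-0.600000:
  k1 = f(0.000000, -0.600000) = -0.048000
  k2 = f(0.120000, -0.605760) = -0.048461
  y ← -0.600000 + (0.12/2)·(-0.048000 + (-0.048461)) = -0.605788
t=0.120000, y=-0.605788:
  k1 = f(0.120000, -0.605788) = -0.048463
  k2 = f(0.240000, -0.611603) = -0.048928
  y ← -0.605788 + (0.12/2)·(-0.048463 + (-0.048928)) = -0.611631
y(0.24) ≈ -0.6116

-0.6116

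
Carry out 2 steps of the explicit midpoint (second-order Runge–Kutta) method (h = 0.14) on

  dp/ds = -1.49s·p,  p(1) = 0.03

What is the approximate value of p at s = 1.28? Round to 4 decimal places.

Midpoint: k1 = f(s_n, p_n); k2 = f(s_n + h/2, p_n + (h/2)·k1); p_{n+1} = p_n + h·k2.
s=1.000000, p=0.030000:
  k1 = f(1.000000, 0.030000) = -0.044700
  k2 = f(1.070000, 0.026871) = -0.042840
  p ← 0.030000 + 0.14·(-0.042840) = 0.024002
s=1.140000, p=0.024002:
  k1 = f(1.140000, 0.024002) = -0.040770
  k2 = f(1.210000, 0.021148) = -0.038128
  p ← 0.024002 + 0.14·(-0.038128) = 0.018664
p(1.28) ≈ 0.0187

0.0187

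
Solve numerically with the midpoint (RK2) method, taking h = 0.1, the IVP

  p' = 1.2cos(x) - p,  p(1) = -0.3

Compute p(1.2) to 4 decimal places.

-0.1483

Midpoint: k1 = f(x_n, p_n); k2 = f(x_n + h/2, p_n + (h/2)·k1); p_{n+1} = p_n + h·k2.
x=1.000000, p=-0.300000:
  k1 = f(1.000000, -0.300000) = 0.948363
  k2 = f(1.050000, -0.252582) = 0.849667
  p ← -0.300000 + 0.1·0.849667 = -0.215033
x=1.100000, p=-0.215033:
  k1 = f(1.100000, -0.215033) = 0.759349
  k2 = f(1.150000, -0.177066) = 0.667251
  p ← -0.215033 + 0.1·0.667251 = -0.148308
p(1.2) ≈ -0.1483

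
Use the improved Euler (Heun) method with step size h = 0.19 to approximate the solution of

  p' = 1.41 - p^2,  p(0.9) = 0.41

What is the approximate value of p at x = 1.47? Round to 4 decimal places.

Heun: k1 = f(x_n, p_n); k2 = f(x_n + h, p_n + h·k1); p_{n+1} = p_n + (h/2)·(k1 + k2).
x=0.900000, p=0.410000:
  k1 = f(0.900000, 0.410000) = 1.241900
  k2 = f(1.090000, 0.645961) = 0.992734
  p ← 0.410000 + (0.19/2)·(1.241900 + 0.992734) = 0.622290
x=1.090000, p=0.622290:
  k1 = f(1.090000, 0.622290) = 1.022755
  k2 = f(1.280000, 0.816614) = 0.743142
  p ← 0.622290 + (0.19/2)·(1.022755 + 0.743142) = 0.790050
x=1.280000, p=0.790050:
  k1 = f(1.280000, 0.790050) = 0.785820
  k2 = f(1.470000, 0.939356) = 0.527610
  p ← 0.790050 + (0.19/2)·(0.785820 + 0.527610) = 0.914826
p(1.47) ≈ 0.9148

0.9148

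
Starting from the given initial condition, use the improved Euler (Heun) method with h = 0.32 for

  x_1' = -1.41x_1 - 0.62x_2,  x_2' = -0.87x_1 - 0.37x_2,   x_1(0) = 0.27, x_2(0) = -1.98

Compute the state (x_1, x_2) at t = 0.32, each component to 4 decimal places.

0.4641, -1.8679

Heun on (x_1,x_2): k1 = f(t_n, state_n); k2 = f(t_n + h, state_n + h·k1); state_{n+1} = state_n + (h/2)·(k1 + k2).
0.000000: (0.270000, -1.980000)
  k1 = (0.846900, 0.497700)
  predictor → (0.541008, -1.820736)
  k2 = (0.366035, 0.202995)
  → (0.464070, -1.867889)
(x_1(0.32), x_2(0.32)) ≈ (0.4641, -1.8679)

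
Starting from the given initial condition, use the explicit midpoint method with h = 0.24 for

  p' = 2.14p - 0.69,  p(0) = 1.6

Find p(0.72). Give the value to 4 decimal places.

6.0145

Midpoint: k1 = f(x_n, p_n); k2 = f(x_n + h/2, p_n + (h/2)·k1); p_{n+1} = p_n + h·k2.
x=0.000000, p=1.600000:
  k1 = f(0.000000, 1.600000) = 2.734000
  k2 = f(0.120000, 1.928080) = 3.436091
  p ← 1.600000 + 0.24·3.436091 = 2.424662
x=0.240000, p=2.424662:
  k1 = f(0.240000, 2.424662) = 4.498776
  k2 = f(0.360000, 2.964515) = 5.654062
  p ← 2.424662 + 0.24·5.654062 = 3.781637
x=0.480000, p=3.781637:
  k1 = f(0.480000, 3.781637) = 7.402703
  k2 = f(0.600000, 4.669961) = 9.303717
  p ← 3.781637 + 0.24·9.303717 = 6.014529
p(0.72) ≈ 6.0145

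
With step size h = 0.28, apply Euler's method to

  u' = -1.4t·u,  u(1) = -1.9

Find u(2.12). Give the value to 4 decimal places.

Euler: u_{n+1} = u_n + h·f(t_n, u_n).
t=1.000000, u=-1.900000: f=2.660000 → u ← -1.900000 + 0.28·2.660000 = -1.155200
t=1.280000, u=-1.155200: f=2.070118 → u ← -1.155200 + 0.28·2.070118 = -0.575567
t=1.560000, u=-0.575567: f=1.257038 → u ← -0.575567 + 0.28·1.257038 = -0.223596
t=1.840000, u=-0.223596: f=0.575984 → u ← -0.223596 + 0.28·0.575984 = -0.062321
u(2.12) ≈ -0.0623

-0.0623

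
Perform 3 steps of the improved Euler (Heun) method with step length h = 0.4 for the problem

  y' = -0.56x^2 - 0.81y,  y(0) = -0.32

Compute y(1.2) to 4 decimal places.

Heun: k1 = f(x_n, y_n); k2 = f(x_n + h, y_n + h·k1); y_{n+1} = y_n + (h/2)·(k1 + k2).
x=0.000000, y=-0.320000:
  k1 = f(0.000000, -0.320000) = 0.259200
  k2 = f(0.400000, -0.216320) = 0.085619
  y ← -0.320000 + (0.4/2)·(0.259200 + 0.085619) = -0.251036
x=0.400000, y=-0.251036:
  k1 = f(0.400000, -0.251036) = 0.113739
  k2 = f(0.800000, -0.205540) = -0.191912
  y ← -0.251036 + (0.4/2)·(0.113739 + (-0.191912)) = -0.266671
x=0.800000, y=-0.266671:
  k1 = f(0.800000, -0.266671) = -0.142397
  k2 = f(1.200000, -0.323629) = -0.544260
  y ← -0.266671 + (0.4/2)·(-0.142397 + (-0.544260)) = -0.404002
y(1.2) ≈ -0.4040

-0.4040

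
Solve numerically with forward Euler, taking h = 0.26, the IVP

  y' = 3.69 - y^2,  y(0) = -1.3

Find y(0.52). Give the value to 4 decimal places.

0.0212

Euler: y_{n+1} = y_n + h·f(t_n, y_n).
t=0.000000, y=-1.300000: f=2.000000 → y ← -1.300000 + 0.26·2.000000 = -0.780000
t=0.260000, y=-0.780000: f=3.081600 → y ← -0.780000 + 0.26·3.081600 = 0.021216
y(0.52) ≈ 0.0212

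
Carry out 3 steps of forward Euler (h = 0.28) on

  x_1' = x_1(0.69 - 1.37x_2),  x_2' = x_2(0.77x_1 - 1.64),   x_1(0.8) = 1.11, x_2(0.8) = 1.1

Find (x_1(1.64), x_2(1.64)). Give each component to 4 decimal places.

0.7060, 0.4359

Euler on (x_1,x_2): x_1_{n+1} = x_1_n + h·x_1', x_2_{n+1} = x_2_n + h·x_2'.
0.800000: (1.110000, 1.100000); f=(-0.906870, -0.863830) → (0.856076, 0.858128)
1.080000: (0.856076, 0.858128); f=(-0.415741, -0.841670) → (0.739669, 0.622460)
1.360000: (0.739669, 0.622460); f=(-0.120396, -0.666315) → (0.705958, 0.435892)
(x_1(1.64), x_2(1.64)) ≈ (0.7060, 0.4359)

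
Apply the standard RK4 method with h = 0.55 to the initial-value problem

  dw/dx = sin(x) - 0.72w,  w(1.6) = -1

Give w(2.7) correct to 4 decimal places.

0.1214

RK4: k1 = f(x_n, w_n); k2 = f(x_n + h/2, w_n + (h/2)·k1); k3 = f(x_n + h/2, w_n + (h/2)·k2); k4 = f(x_n + h, w_n + h·k3); w_{n+1} = w_n + (h/6)·(k1 + 2k2 + 2k3 + k4).
x=1.600000, w=-1.000000:
  k1 = f(1.600000, -1.000000) = 1.719574
  k2 = f(1.875000, -0.527117) = 1.333610
  k3 = f(1.875000, -0.633257) = 1.410031
  k4 = f(2.150000, -0.224483) = 0.998527
  w ← -1.000000 + (0.55/6)·(k1 + 2k2 + 2k3 + k4) = -0.247840
x=2.150000, w=-0.247840:
  k1 = f(2.150000, -0.247840) = 1.015344
  k2 = f(2.425000, 0.031380) = 0.634226
  k3 = f(2.425000, -0.073428) = 0.709687
  k4 = f(2.700000, 0.142488) = 0.324789
  w ← -0.247840 + (0.55/6)·(k1 + 2k2 + 2k3 + k4) = 0.121390
w(2.7) ≈ 0.1214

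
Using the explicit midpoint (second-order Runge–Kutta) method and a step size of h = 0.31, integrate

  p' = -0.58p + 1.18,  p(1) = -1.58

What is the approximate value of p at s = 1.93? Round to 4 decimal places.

Midpoint: k1 = f(s_n, p_n); k2 = f(s_n + h/2, p_n + (h/2)·k1); p_{n+1} = p_n + h·k2.
s=1.000000, p=-1.580000:
  k1 = f(1.000000, -1.580000) = 2.096400
  k2 = f(1.155000, -1.255058) = 1.907934
  p ← -1.580000 + 0.31·1.907934 = -0.988541
s=1.310000, p=-0.988541:
  k1 = f(1.310000, -0.988541) = 1.753354
  k2 = f(1.465000, -0.716771) = 1.595727
  p ← -0.988541 + 0.31·1.595727 = -0.493865
s=1.620000, p=-0.493865:
  k1 = f(1.620000, -0.493865) = 1.466442
  k2 = f(1.775000, -0.266567) = 1.334609
  p ← -0.493865 + 0.31·1.334609 = -0.080136
p(1.93) ≈ -0.0801

-0.0801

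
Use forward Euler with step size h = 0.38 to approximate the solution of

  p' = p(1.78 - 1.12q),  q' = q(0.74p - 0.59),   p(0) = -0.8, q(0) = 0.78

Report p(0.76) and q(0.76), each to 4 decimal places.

-1.6064, 0.2034

Euler on (p,q): p_{n+1} = p_n + h·p', q_{n+1} = q_n + h·q'.
0.000000: (-0.800000, 0.780000); f=(-0.725120, -0.921960) → (-1.075546, 0.429655)
0.380000: (-1.075546, 0.429655); f=(-1.396904, -0.595461) → (-1.606369, 0.203380)
(p(0.76), q(0.76)) ≈ (-1.6064, 0.2034)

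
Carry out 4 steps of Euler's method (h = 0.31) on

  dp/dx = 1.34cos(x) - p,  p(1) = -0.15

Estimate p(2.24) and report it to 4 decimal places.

-0.0694

Euler: p_{n+1} = p_n + h·f(x_n, p_n).
x=1.000000, p=-0.150000: f=0.874005 → p ← -0.150000 + 0.31·0.874005 = 0.120942
x=1.310000, p=0.120942: f=0.224577 → p ← 0.120942 + 0.31·0.224577 = 0.190561
x=1.620000, p=0.190561: f=-0.256467 → p ← 0.190561 + 0.31·(-0.256467) = 0.111056
x=1.930000, p=0.111056: f=-0.582104 → p ← 0.111056 + 0.31·(-0.582104) = -0.069397
p(2.24) ≈ -0.0694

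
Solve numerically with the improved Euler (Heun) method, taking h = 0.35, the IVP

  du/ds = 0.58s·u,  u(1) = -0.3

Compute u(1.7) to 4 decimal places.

-0.5155

Heun: k1 = f(s_n, u_n); k2 = f(s_n + h, u_n + h·k1); u_{n+1} = u_n + (h/2)·(k1 + k2).
s=1.000000, u=-0.300000:
  k1 = f(1.000000, -0.300000) = -0.174000
  k2 = f(1.350000, -0.360900) = -0.282585
  u ← -0.300000 + (0.35/2)·(-0.174000 + (-0.282585)) = -0.379902
s=1.350000, u=-0.379902:
  k1 = f(1.350000, -0.379902) = -0.297464
  k2 = f(1.700000, -0.484015) = -0.477238
  u ← -0.379902 + (0.35/2)·(-0.297464 + (-0.477238)) = -0.515475
u(1.7) ≈ -0.5155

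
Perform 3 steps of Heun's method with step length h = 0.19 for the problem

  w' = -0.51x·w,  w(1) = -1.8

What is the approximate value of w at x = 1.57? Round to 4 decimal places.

Heun: k1 = f(x_n, w_n); k2 = f(x_n + h, w_n + h·k1); w_{n+1} = w_n + (h/2)·(k1 + k2).
x=1.000000, w=-1.800000:
  k1 = f(1.000000, -1.800000) = 0.918000
  k2 = f(1.190000, -1.625580) = 0.986565
  w ← -1.800000 + (0.19/2)·(0.918000 + 0.986565) = -1.619066
x=1.190000, w=-1.619066:
  k1 = f(1.190000, -1.619066) = 0.982611
  k2 = f(1.380000, -1.432370) = 1.008102
  w ← -1.619066 + (0.19/2)·(0.982611 + 1.008102) = -1.429949
x=1.380000, w=-1.429949:
  k1 = f(1.380000, -1.429949) = 1.006398
  k2 = f(1.570000, -1.238733) = 0.991854
  w ← -1.429949 + (0.19/2)·(1.006398 + 0.991854) = -1.240115
w(1.57) ≈ -1.2401

-1.2401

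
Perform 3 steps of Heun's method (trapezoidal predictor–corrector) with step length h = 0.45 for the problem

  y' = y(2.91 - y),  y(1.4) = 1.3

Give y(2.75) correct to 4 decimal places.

2.7038

Heun: k1 = f(t_n, y_n); k2 = f(t_n + h, y_n + h·k1); y_{n+1} = y_n + (h/2)·(k1 + k2).
t=1.400000, y=1.300000:
  k1 = f(1.400000, 1.300000) = 2.093000
  k2 = f(1.850000, 2.241850) = 1.497892
  y ← 1.300000 + (0.45/2)·(2.093000 + 1.497892) = 2.107951
t=1.850000, y=2.107951:
  k1 = f(1.850000, 2.107951) = 1.690680
  k2 = f(2.300000, 2.868757) = 0.118316
  y ← 2.107951 + (0.45/2)·(1.690680 + 0.118316) = 2.514975
t=2.300000, y=2.514975:
  k1 = f(2.300000, 2.514975) = 0.993478
  k2 = f(2.750000, 2.962040) = -0.154145
  y ← 2.514975 + (0.45/2)·(0.993478 + (-0.154145)) = 2.703825
y(2.75) ≈ 2.7038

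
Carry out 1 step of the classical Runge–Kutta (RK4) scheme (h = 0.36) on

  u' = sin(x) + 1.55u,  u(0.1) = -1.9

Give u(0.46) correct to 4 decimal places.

-3.1941

RK4: k1 = f(x_n, u_n); k2 = f(x_n + h/2, u_n + (h/2)·k1); k3 = f(x_n + h/2, u_n + (h/2)·k2); k4 = f(x_n + h, u_n + h·k3); u_{n+1} = u_n + (h/6)·(k1 + 2k2 + 2k3 + k4).
x=0.100000, u=-1.900000:
  k1 = f(0.100000, -1.900000) = -2.845167
  k2 = f(0.280000, -2.412130) = -3.462446
  k3 = f(0.280000, -2.523240) = -3.634667
  k4 = f(0.460000, -3.208480) = -4.529196
  u ← -1.900000 + (0.36/6)·(k1 + 2k2 + 2k3 + k4) = -3.194115
u(0.46) ≈ -3.1941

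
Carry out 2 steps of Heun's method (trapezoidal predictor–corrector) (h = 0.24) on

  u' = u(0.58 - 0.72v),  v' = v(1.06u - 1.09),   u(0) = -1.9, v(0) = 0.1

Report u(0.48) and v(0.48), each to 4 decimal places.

Heun on (u,v): k1 = f(t_n, state_n); k2 = f(t_n + h, state_n + h·k1); state_{n+1} = state_n + (h/2)·(k1 + k2).
0.000000: (-1.900000, 0.100000)
  k1 = (-0.965200, -0.310400)
  predictor → (-2.131648, 0.025504)
  k2 = (-1.197213, -0.085427)
  → (-2.159490, 0.052501)
0.240000: (-2.159490, 0.052501)
  k1 = (-1.170874, -0.177403)
  predictor → (-2.440499, 0.009924)
  k2 = (-1.398052, -0.036490)
  → (-2.467761, 0.026834)
(u(0.48), v(0.48)) ≈ (-2.4678, 0.0268)

-2.4678, 0.0268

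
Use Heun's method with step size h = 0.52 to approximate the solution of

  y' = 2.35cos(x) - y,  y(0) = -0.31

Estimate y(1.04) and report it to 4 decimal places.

Heun: k1 = f(x_n, y_n); k2 = f(x_n + h, y_n + h·k1); y_{n+1} = y_n + (h/2)·(k1 + k2).
x=0.000000, y=-0.310000:
  k1 = f(0.000000, -0.310000) = 2.660000
  k2 = f(0.520000, 1.073200) = 0.966175
  y ← -0.310000 + (0.52/2)·(2.660000 + 0.966175) = 0.632806
x=0.520000, y=0.632806:
  k1 = f(0.520000, 0.632806) = 1.406570
  k2 = f(1.040000, 1.364222) = -0.174604
  y ← 0.632806 + (0.52/2)·(1.406570 + (-0.174604)) = 0.953117
y(1.04) ≈ 0.9531

0.9531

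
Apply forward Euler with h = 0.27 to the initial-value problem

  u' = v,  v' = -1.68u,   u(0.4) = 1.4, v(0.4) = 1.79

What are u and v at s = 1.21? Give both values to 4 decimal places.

Euler on (u,v): u_{n+1} = u_n + h·u', v_{n+1} = v_n + h·v'.
0.400000: (1.400000, 1.790000); f=(1.790000, -2.352000) → (1.883300, 1.154960)
0.670000: (1.883300, 1.154960); f=(1.154960, -3.163944) → (2.195139, 0.300695)
0.940000: (2.195139, 0.300695); f=(0.300695, -3.687834) → (2.276327, -0.695020)
(u(1.21), v(1.21)) ≈ (2.2763, -0.6950)

2.2763, -0.6950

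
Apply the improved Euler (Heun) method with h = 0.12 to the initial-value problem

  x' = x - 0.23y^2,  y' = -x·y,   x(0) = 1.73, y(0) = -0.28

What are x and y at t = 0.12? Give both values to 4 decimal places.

Heun on (x,y): k1 = f(t_n, state_n); k2 = f(t_n + h, state_n + h·k1); state_{n+1} = state_n + (h/2)·(k1 + k2).
0.000000: (1.730000, -0.280000)
  k1 = (1.711968, 0.484400)
  predictor → (1.935436, -0.221872)
  k2 = (1.924114, 0.429419)
  → (1.948165, -0.225171)
(x(0.12), y(0.12)) ≈ (1.9482, -0.2252)

1.9482, -0.2252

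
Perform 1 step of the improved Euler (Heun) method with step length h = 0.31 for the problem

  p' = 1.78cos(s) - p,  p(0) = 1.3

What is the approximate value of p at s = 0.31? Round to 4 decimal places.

Heun: k1 = f(s_n, p_n); k2 = f(s_n + h, p_n + h·k1); p_{n+1} = p_n + (h/2)·(k1 + k2).
s=0.000000, p=1.300000:
  k1 = f(0.000000, 1.300000) = 0.480000
  k2 = f(0.310000, 1.448800) = 0.246354
  p ← 1.300000 + (0.31/2)·(0.480000 + 0.246354) = 1.412585
p(0.31) ≈ 1.4126

1.4126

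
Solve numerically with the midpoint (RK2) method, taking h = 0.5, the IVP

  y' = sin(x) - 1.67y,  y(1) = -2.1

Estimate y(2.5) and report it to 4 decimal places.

Midpoint: k1 = f(x_n, y_n); k2 = f(x_n + h/2, y_n + (h/2)·k1); y_{n+1} = y_n + h·k2.
x=1.000000, y=-2.100000:
  k1 = f(1.000000, -2.100000) = 4.348471
  k2 = f(1.250000, -1.012882) = 2.640498
  y ← -2.100000 + 0.5·2.640498 = -0.779751
x=1.500000, y=-0.779751:
  k1 = f(1.500000, -0.779751) = 2.299679
  k2 = f(1.750000, -0.204831) = 1.326054
  y ← -0.779751 + 0.5·1.326054 = -0.116724
x=2.000000, y=-0.116724:
  k1 = f(2.000000, -0.116724) = 1.104226
  k2 = f(2.250000, 0.159333) = 0.511988
  y ← -0.116724 + 0.5·0.511988 = 0.139270
y(2.5) ≈ 0.1393

0.1393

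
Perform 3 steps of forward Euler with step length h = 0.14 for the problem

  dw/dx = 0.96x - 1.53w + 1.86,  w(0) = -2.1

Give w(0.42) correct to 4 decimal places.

Euler: w_{n+1} = w_n + h·f(x_n, w_n).
x=0.000000, w=-2.100000: f=5.073000 → w ← -2.100000 + 0.14·5.073000 = -1.389780
x=0.140000, w=-1.389780: f=4.120763 → w ← -1.389780 + 0.14·4.120763 = -0.812873
x=0.280000, w=-0.812873: f=3.372496 → w ← -0.812873 + 0.14·3.372496 = -0.340724
w(0.42) ≈ -0.3407

-0.3407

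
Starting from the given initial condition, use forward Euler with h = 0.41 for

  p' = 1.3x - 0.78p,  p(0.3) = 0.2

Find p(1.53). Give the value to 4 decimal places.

0.9913

Euler: p_{n+1} = p_n + h·f(x_n, p_n).
x=0.300000, p=0.200000: f=0.234000 → p ← 0.200000 + 0.41·0.234000 = 0.295940
x=0.710000, p=0.295940: f=0.692167 → p ← 0.295940 + 0.41·0.692167 = 0.579728
x=1.120000, p=0.579728: f=1.003812 → p ← 0.579728 + 0.41·1.003812 = 0.991291
p(1.53) ≈ 0.9913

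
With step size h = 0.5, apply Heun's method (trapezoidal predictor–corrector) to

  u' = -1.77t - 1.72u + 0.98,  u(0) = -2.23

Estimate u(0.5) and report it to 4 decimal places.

-1.0788

Heun: k1 = f(t_n, u_n); k2 = f(t_n + h, u_n + h·k1); u_{n+1} = u_n + (h/2)·(k1 + k2).
t=0.000000, u=-2.230000:
  k1 = f(0.000000, -2.230000) = 4.815600
  k2 = f(0.500000, 0.177800) = -0.210816
  u ← -2.230000 + (0.5/2)·(4.815600 + (-0.210816)) = -1.078804
u(0.5) ≈ -1.0788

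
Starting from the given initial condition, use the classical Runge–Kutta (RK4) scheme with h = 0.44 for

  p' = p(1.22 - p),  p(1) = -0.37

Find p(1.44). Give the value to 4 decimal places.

-0.8050

RK4: k1 = f(x_n, p_n); k2 = f(x_n + h/2, p_n + (h/2)·k1); k3 = f(x_n + h/2, p_n + (h/2)·k2); k4 = f(x_n + h, p_n + h·k3); p_{n+1} = p_n + (h/6)·(k1 + 2k2 + 2k3 + k4).
x=1.000000, p=-0.370000:
  k1 = f(1.000000, -0.370000) = -0.588300
  k2 = f(1.220000, -0.499426) = -0.858726
  k3 = f(1.220000, -0.558920) = -0.994273
  k4 = f(1.440000, -0.807480) = -1.637150
  p ← -0.370000 + (0.44/6)·(k1 + 2k2 + 2k3 + k4) = -0.804973
p(1.44) ≈ -0.8050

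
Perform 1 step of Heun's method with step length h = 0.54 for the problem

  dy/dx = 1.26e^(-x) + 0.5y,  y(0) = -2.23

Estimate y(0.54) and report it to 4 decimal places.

-2.2831

Heun: k1 = f(x_n, y_n); k2 = f(x_n + h, y_n + h·k1); y_{n+1} = y_n + (h/2)·(k1 + k2).
x=0.000000, y=-2.230000:
  k1 = f(0.000000, -2.230000) = 0.145000
  k2 = f(0.540000, -2.151700) = -0.341587
  y ← -2.230000 + (0.54/2)·(0.145000 + (-0.341587)) = -2.283079
y(0.54) ≈ -2.2831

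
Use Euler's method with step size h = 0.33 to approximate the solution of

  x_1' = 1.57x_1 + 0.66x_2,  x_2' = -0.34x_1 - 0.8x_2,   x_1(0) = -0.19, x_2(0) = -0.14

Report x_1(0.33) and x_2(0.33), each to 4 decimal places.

-0.3189, -0.0817

Euler on (x_1,x_2): x_1_{n+1} = x_1_n + h·x_1', x_2_{n+1} = x_2_n + h·x_2'.
0.000000: (-0.190000, -0.140000); f=(-0.390700, 0.176600) → (-0.318931, -0.081722)
(x_1(0.33), x_2(0.33)) ≈ (-0.3189, -0.0817)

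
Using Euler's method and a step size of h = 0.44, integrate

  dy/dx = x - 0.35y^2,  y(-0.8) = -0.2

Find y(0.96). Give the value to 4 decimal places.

Euler: y_{n+1} = y_n + h·f(x_n, y_n).
x=-0.800000, y=-0.200000: f=-0.814000 → y ← -0.200000 + 0.44·(-0.814000) = -0.558160
x=-0.360000, y=-0.558160: f=-0.469040 → y ← -0.558160 + 0.44·(-0.469040) = -0.764538
x=0.080000, y=-0.764538: f=-0.124581 → y ← -0.764538 + 0.44·(-0.124581) = -0.819353
x=0.520000, y=-0.819353: f=0.285031 → y ← -0.819353 + 0.44·0.285031 = -0.693940
y(0.96) ≈ -0.6939

-0.6939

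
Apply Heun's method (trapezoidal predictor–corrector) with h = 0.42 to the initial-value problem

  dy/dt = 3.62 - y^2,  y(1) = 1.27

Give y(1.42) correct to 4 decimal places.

Heun: k1 = f(t_n, y_n); k2 = f(t_n + h, y_n + h·k1); y_{n+1} = y_n + (h/2)·(k1 + k2).
t=1.000000, y=1.270000:
  k1 = f(1.000000, 1.270000) = 2.007100
  k2 = f(1.420000, 2.112982) = -0.844693
  y ← 1.270000 + (0.42/2)·(2.007100 + (-0.844693)) = 1.514105
y(1.42) ≈ 1.5141

1.5141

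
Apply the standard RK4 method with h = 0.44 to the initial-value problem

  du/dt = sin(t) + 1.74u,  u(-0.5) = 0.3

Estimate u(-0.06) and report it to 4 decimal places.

0.4456

RK4: k1 = f(t_n, u_n); k2 = f(t_n + h/2, u_n + (h/2)·k1); k3 = f(t_n + h/2, u_n + (h/2)·k2); k4 = f(t_n + h, u_n + h·k3); u_{n+1} = u_n + (h/6)·(k1 + 2k2 + 2k3 + k4).
t=-0.500000, u=0.300000:
  k1 = f(-0.500000, 0.300000) = 0.042574
  k2 = f(-0.280000, 0.309366) = 0.261942
  k3 = f(-0.280000, 0.357627) = 0.345916
  k4 = f(-0.060000, 0.452203) = 0.726869
  u ← 0.300000 + (0.44/6)·(k1 + 2k2 + 2k3 + k4) = 0.445578
u(-0.06) ≈ 0.4456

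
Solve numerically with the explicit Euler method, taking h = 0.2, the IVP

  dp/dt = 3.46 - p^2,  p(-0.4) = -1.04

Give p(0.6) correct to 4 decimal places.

1.6697

Euler: p_{n+1} = p_n + h·f(t_n, p_n).
t=-0.400000, p=-1.040000: f=2.378400 → p ← -1.040000 + 0.2·2.378400 = -0.564320
t=-0.200000, p=-0.564320: f=3.141543 → p ← -0.564320 + 0.2·3.141543 = 0.063989
t=0.000000, p=0.063989: f=3.455905 → p ← 0.063989 + 0.2·3.455905 = 0.755170
t=0.200000, p=0.755170: f=2.889719 → p ← 0.755170 + 0.2·2.889719 = 1.333113
t=0.400000, p=1.333113: f=1.682809 → p ← 1.333113 + 0.2·1.682809 = 1.669675
p(0.6) ≈ 1.6697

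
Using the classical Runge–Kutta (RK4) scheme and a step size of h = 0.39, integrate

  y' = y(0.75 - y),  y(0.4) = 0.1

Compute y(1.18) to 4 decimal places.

RK4: k1 = f(x_n, y_n); k2 = f(x_n + h/2, y_n + (h/2)·k1); k3 = f(x_n + h/2, y_n + (h/2)·k2); k4 = f(x_n + h, y_n + h·k3); y_{n+1} = y_n + (h/6)·(k1 + 2k2 + 2k3 + k4).
x=0.400000, y=0.100000:
  k1 = f(0.400000, 0.100000) = 0.065000
  k2 = f(0.595000, 0.112675) = 0.071811
  k3 = f(0.595000, 0.114003) = 0.072506
  k4 = f(0.790000, 0.128277) = 0.079753
  y ← 0.100000 + (0.39/6)·(k1 + 2k2 + 2k3 + k4) = 0.128170
x=0.790000, y=0.128170:
  k1 = f(0.790000, 0.128170) = 0.079700
  k2 = f(0.985000, 0.143712) = 0.087131
  k3 = f(0.985000, 0.145161) = 0.087799
  k4 = f(1.180000, 0.162412) = 0.095431
  y ← 0.128170 + (0.39/6)·(k1 + 2k2 + 2k3 + k4) = 0.162294
y(1.18) ≈ 0.1623

0.1623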